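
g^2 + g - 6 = (g - 2)*(g + 3)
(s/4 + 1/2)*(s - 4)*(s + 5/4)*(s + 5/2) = s^4/4 + 7*s^3/16 - 99*s^2/32 - 145*s/16 - 25/4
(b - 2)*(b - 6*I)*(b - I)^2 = b^4 - 2*b^3 - 8*I*b^3 - 13*b^2 + 16*I*b^2 + 26*b + 6*I*b - 12*I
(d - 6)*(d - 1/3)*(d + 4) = d^3 - 7*d^2/3 - 70*d/3 + 8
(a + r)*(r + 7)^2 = a*r^2 + 14*a*r + 49*a + r^3 + 14*r^2 + 49*r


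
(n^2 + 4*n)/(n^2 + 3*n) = (n + 4)/(n + 3)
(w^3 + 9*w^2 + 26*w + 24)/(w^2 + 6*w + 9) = (w^2 + 6*w + 8)/(w + 3)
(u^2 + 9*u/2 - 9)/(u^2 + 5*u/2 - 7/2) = (2*u^2 + 9*u - 18)/(2*u^2 + 5*u - 7)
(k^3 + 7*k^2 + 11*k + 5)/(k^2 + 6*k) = (k^3 + 7*k^2 + 11*k + 5)/(k*(k + 6))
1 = 1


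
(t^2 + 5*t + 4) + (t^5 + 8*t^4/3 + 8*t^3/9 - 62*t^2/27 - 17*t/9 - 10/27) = t^5 + 8*t^4/3 + 8*t^3/9 - 35*t^2/27 + 28*t/9 + 98/27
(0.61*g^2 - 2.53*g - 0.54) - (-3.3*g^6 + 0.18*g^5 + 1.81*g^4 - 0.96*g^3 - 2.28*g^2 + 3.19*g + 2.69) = 3.3*g^6 - 0.18*g^5 - 1.81*g^4 + 0.96*g^3 + 2.89*g^2 - 5.72*g - 3.23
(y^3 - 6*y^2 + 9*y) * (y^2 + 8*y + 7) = y^5 + 2*y^4 - 32*y^3 + 30*y^2 + 63*y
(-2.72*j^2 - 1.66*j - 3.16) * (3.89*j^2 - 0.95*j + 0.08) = -10.5808*j^4 - 3.8734*j^3 - 10.933*j^2 + 2.8692*j - 0.2528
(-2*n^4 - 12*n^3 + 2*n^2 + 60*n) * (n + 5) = -2*n^5 - 22*n^4 - 58*n^3 + 70*n^2 + 300*n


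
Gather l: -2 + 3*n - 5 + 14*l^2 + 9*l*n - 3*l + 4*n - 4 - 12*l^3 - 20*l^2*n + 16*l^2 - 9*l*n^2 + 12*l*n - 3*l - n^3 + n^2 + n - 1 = -12*l^3 + l^2*(30 - 20*n) + l*(-9*n^2 + 21*n - 6) - n^3 + n^2 + 8*n - 12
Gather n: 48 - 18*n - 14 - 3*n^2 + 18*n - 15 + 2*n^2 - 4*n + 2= -n^2 - 4*n + 21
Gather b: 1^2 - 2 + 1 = 0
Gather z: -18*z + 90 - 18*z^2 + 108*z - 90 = -18*z^2 + 90*z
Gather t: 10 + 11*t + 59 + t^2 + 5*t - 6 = t^2 + 16*t + 63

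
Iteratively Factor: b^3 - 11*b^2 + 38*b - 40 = (b - 4)*(b^2 - 7*b + 10) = (b - 5)*(b - 4)*(b - 2)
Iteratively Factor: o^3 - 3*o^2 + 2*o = (o - 2)*(o^2 - o) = (o - 2)*(o - 1)*(o)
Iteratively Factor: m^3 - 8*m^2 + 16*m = (m - 4)*(m^2 - 4*m) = (m - 4)^2*(m)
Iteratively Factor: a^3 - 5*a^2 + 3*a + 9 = (a - 3)*(a^2 - 2*a - 3) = (a - 3)^2*(a + 1)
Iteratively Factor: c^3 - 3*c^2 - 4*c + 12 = (c + 2)*(c^2 - 5*c + 6) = (c - 2)*(c + 2)*(c - 3)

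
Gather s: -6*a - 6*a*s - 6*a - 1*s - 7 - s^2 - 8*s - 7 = -12*a - s^2 + s*(-6*a - 9) - 14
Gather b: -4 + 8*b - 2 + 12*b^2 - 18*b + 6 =12*b^2 - 10*b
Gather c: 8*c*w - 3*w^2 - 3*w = 8*c*w - 3*w^2 - 3*w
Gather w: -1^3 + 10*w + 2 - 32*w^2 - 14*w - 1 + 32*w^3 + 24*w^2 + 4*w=32*w^3 - 8*w^2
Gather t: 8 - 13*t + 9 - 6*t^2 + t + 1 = -6*t^2 - 12*t + 18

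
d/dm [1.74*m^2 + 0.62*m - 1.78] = 3.48*m + 0.62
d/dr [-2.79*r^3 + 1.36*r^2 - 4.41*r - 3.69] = -8.37*r^2 + 2.72*r - 4.41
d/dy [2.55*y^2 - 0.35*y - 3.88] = 5.1*y - 0.35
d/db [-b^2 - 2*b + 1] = -2*b - 2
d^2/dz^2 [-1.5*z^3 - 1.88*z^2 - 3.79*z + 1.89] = -9.0*z - 3.76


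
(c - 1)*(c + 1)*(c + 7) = c^3 + 7*c^2 - c - 7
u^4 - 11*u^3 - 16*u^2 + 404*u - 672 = (u - 8)*(u - 7)*(u - 2)*(u + 6)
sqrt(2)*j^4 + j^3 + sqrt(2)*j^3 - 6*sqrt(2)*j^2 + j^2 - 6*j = j*(j - 2)*(j + 3)*(sqrt(2)*j + 1)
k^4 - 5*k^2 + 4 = (k - 2)*(k - 1)*(k + 1)*(k + 2)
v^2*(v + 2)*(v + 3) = v^4 + 5*v^3 + 6*v^2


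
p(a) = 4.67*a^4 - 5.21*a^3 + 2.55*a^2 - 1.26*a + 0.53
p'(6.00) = 3501.54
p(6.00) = 5011.73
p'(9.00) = 12396.33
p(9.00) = 27037.52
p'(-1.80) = -170.02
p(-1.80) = 90.47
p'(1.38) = 25.10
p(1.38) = 6.89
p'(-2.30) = -322.95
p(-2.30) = 210.99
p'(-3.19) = -782.97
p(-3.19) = 683.22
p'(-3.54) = -1043.86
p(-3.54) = 1001.45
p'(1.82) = 68.86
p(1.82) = 26.51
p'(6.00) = 3501.54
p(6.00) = 5011.73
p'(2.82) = 307.74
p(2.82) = 195.75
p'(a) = 18.68*a^3 - 15.63*a^2 + 5.1*a - 1.26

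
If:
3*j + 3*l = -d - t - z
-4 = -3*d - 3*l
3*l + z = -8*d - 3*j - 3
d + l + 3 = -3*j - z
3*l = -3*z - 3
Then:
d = -8/15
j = -22/45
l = 28/15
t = -11/15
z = -43/15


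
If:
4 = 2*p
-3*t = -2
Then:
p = 2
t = 2/3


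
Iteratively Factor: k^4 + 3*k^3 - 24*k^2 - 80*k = (k - 5)*(k^3 + 8*k^2 + 16*k) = (k - 5)*(k + 4)*(k^2 + 4*k) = (k - 5)*(k + 4)^2*(k)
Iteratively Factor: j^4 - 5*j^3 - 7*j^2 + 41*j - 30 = (j + 3)*(j^3 - 8*j^2 + 17*j - 10) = (j - 1)*(j + 3)*(j^2 - 7*j + 10) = (j - 2)*(j - 1)*(j + 3)*(j - 5)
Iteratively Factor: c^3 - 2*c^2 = (c)*(c^2 - 2*c) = c*(c - 2)*(c)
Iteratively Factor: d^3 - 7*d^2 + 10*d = (d)*(d^2 - 7*d + 10) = d*(d - 5)*(d - 2)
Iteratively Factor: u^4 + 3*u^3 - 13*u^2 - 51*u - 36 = (u + 3)*(u^3 - 13*u - 12) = (u + 1)*(u + 3)*(u^2 - u - 12) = (u - 4)*(u + 1)*(u + 3)*(u + 3)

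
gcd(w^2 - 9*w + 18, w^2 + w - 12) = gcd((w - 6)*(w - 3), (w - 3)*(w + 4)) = w - 3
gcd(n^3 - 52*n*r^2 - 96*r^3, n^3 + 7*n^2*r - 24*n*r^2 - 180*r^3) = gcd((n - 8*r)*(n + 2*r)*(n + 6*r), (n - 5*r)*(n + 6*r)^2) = n + 6*r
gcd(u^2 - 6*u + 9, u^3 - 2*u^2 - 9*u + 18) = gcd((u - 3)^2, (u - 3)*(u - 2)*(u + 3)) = u - 3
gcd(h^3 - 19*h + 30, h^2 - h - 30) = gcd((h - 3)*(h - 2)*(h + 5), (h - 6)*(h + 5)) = h + 5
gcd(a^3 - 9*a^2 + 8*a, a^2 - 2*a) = a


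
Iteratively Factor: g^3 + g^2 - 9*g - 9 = (g - 3)*(g^2 + 4*g + 3) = (g - 3)*(g + 3)*(g + 1)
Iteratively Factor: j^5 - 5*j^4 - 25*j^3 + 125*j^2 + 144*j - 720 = (j + 3)*(j^4 - 8*j^3 - j^2 + 128*j - 240) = (j - 4)*(j + 3)*(j^3 - 4*j^2 - 17*j + 60) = (j - 5)*(j - 4)*(j + 3)*(j^2 + j - 12) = (j - 5)*(j - 4)*(j - 3)*(j + 3)*(j + 4)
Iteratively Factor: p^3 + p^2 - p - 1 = (p + 1)*(p^2 - 1) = (p + 1)^2*(p - 1)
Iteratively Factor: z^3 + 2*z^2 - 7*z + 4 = (z - 1)*(z^2 + 3*z - 4) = (z - 1)*(z + 4)*(z - 1)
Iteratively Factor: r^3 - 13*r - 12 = (r - 4)*(r^2 + 4*r + 3) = (r - 4)*(r + 1)*(r + 3)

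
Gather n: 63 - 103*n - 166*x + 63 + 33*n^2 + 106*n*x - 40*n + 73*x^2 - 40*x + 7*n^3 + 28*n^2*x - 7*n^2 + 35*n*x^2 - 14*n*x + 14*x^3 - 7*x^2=7*n^3 + n^2*(28*x + 26) + n*(35*x^2 + 92*x - 143) + 14*x^3 + 66*x^2 - 206*x + 126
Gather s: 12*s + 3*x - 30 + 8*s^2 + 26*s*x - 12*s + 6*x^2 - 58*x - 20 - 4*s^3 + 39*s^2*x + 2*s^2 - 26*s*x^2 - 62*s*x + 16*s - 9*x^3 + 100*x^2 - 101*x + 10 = -4*s^3 + s^2*(39*x + 10) + s*(-26*x^2 - 36*x + 16) - 9*x^3 + 106*x^2 - 156*x - 40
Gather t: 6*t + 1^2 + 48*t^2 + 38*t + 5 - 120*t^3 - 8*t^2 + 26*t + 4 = -120*t^3 + 40*t^2 + 70*t + 10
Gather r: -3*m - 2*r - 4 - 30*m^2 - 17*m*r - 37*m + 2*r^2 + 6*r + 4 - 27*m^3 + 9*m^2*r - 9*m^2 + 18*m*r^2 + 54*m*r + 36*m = -27*m^3 - 39*m^2 - 4*m + r^2*(18*m + 2) + r*(9*m^2 + 37*m + 4)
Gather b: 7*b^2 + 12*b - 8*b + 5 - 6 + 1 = 7*b^2 + 4*b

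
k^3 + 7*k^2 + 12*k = k*(k + 3)*(k + 4)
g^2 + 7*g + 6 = (g + 1)*(g + 6)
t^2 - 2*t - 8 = (t - 4)*(t + 2)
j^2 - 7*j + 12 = (j - 4)*(j - 3)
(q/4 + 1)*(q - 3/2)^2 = q^3/4 + q^2/4 - 39*q/16 + 9/4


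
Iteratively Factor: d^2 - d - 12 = (d - 4)*(d + 3)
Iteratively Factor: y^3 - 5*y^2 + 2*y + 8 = (y - 2)*(y^2 - 3*y - 4) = (y - 4)*(y - 2)*(y + 1)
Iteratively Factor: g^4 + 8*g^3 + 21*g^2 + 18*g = (g + 2)*(g^3 + 6*g^2 + 9*g) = g*(g + 2)*(g^2 + 6*g + 9) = g*(g + 2)*(g + 3)*(g + 3)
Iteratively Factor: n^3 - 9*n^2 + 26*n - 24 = (n - 3)*(n^2 - 6*n + 8) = (n - 4)*(n - 3)*(n - 2)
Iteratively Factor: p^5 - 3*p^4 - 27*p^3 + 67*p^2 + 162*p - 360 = (p - 2)*(p^4 - p^3 - 29*p^2 + 9*p + 180) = (p - 5)*(p - 2)*(p^3 + 4*p^2 - 9*p - 36) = (p - 5)*(p - 2)*(p + 3)*(p^2 + p - 12) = (p - 5)*(p - 3)*(p - 2)*(p + 3)*(p + 4)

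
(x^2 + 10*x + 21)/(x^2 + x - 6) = (x + 7)/(x - 2)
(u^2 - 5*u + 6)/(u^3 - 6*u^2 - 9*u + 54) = (u - 2)/(u^2 - 3*u - 18)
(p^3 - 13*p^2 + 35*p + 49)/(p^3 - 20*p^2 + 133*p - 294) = (p + 1)/(p - 6)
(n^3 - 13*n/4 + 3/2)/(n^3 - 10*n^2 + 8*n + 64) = (n^2 - 2*n + 3/4)/(n^2 - 12*n + 32)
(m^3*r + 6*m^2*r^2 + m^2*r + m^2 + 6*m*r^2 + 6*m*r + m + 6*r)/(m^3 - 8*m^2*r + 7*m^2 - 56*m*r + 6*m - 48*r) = (-m^2*r - 6*m*r^2 - m - 6*r)/(-m^2 + 8*m*r - 6*m + 48*r)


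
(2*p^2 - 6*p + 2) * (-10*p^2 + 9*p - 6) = -20*p^4 + 78*p^3 - 86*p^2 + 54*p - 12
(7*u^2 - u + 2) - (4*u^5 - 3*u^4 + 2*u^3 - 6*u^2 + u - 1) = -4*u^5 + 3*u^4 - 2*u^3 + 13*u^2 - 2*u + 3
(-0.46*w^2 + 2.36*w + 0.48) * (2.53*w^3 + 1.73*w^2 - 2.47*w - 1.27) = -1.1638*w^5 + 5.175*w^4 + 6.4334*w^3 - 4.4146*w^2 - 4.1828*w - 0.6096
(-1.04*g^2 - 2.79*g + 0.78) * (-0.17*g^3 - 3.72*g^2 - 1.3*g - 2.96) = 0.1768*g^5 + 4.3431*g^4 + 11.5982*g^3 + 3.8038*g^2 + 7.2444*g - 2.3088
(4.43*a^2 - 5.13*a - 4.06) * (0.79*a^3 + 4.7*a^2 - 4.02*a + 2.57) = 3.4997*a^5 + 16.7683*a^4 - 45.127*a^3 + 12.9257*a^2 + 3.1371*a - 10.4342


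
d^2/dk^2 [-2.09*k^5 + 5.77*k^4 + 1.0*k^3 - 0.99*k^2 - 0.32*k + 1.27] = -41.8*k^3 + 69.24*k^2 + 6.0*k - 1.98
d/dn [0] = 0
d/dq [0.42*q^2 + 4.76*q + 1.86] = 0.84*q + 4.76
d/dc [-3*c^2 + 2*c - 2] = 2 - 6*c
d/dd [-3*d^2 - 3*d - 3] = -6*d - 3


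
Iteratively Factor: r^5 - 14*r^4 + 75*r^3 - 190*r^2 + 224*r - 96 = (r - 1)*(r^4 - 13*r^3 + 62*r^2 - 128*r + 96) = (r - 3)*(r - 1)*(r^3 - 10*r^2 + 32*r - 32) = (r - 4)*(r - 3)*(r - 1)*(r^2 - 6*r + 8) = (r - 4)^2*(r - 3)*(r - 1)*(r - 2)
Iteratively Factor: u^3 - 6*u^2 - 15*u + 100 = (u - 5)*(u^2 - u - 20) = (u - 5)*(u + 4)*(u - 5)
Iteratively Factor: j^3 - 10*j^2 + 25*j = (j)*(j^2 - 10*j + 25) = j*(j - 5)*(j - 5)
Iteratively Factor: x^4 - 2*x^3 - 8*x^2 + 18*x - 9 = (x - 1)*(x^3 - x^2 - 9*x + 9) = (x - 3)*(x - 1)*(x^2 + 2*x - 3) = (x - 3)*(x - 1)^2*(x + 3)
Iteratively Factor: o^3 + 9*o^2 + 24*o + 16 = (o + 4)*(o^2 + 5*o + 4) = (o + 4)^2*(o + 1)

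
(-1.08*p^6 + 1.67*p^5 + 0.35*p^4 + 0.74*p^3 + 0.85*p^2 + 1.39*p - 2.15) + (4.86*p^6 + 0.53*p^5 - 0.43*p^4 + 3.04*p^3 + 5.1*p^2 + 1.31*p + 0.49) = 3.78*p^6 + 2.2*p^5 - 0.08*p^4 + 3.78*p^3 + 5.95*p^2 + 2.7*p - 1.66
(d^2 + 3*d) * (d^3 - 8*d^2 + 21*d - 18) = d^5 - 5*d^4 - 3*d^3 + 45*d^2 - 54*d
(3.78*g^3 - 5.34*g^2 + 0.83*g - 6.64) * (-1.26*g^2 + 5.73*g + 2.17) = -4.7628*g^5 + 28.3878*g^4 - 23.4414*g^3 + 1.5345*g^2 - 36.2461*g - 14.4088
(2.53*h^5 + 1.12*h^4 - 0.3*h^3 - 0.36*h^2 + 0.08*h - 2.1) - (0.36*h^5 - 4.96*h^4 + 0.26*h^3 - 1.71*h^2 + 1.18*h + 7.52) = 2.17*h^5 + 6.08*h^4 - 0.56*h^3 + 1.35*h^2 - 1.1*h - 9.62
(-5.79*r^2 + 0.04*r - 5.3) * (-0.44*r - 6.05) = 2.5476*r^3 + 35.0119*r^2 + 2.09*r + 32.065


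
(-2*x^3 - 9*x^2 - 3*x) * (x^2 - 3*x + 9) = -2*x^5 - 3*x^4 + 6*x^3 - 72*x^2 - 27*x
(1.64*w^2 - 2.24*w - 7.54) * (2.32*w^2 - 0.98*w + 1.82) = 3.8048*w^4 - 6.804*w^3 - 12.3128*w^2 + 3.3124*w - 13.7228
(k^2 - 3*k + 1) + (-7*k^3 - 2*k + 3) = -7*k^3 + k^2 - 5*k + 4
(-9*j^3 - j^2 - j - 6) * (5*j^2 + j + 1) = -45*j^5 - 14*j^4 - 15*j^3 - 32*j^2 - 7*j - 6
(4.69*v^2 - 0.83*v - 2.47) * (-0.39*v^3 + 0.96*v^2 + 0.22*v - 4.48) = -1.8291*v^5 + 4.8261*v^4 + 1.1983*v^3 - 23.565*v^2 + 3.175*v + 11.0656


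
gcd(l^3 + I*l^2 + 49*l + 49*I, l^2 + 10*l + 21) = 1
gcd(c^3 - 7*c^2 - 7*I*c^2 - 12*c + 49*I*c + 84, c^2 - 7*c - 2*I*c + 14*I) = c - 7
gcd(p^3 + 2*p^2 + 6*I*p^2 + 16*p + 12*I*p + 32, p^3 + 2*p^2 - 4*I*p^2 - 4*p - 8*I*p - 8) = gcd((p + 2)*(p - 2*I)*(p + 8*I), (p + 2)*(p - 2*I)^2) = p^2 + p*(2 - 2*I) - 4*I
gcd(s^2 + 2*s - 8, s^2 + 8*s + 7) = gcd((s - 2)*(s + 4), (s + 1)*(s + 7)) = 1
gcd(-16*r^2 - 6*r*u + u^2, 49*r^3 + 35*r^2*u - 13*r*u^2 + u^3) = 1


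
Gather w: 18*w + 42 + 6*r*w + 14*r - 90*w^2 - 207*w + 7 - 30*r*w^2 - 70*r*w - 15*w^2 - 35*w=14*r + w^2*(-30*r - 105) + w*(-64*r - 224) + 49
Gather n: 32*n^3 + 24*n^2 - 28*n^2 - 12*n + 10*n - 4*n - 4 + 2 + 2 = 32*n^3 - 4*n^2 - 6*n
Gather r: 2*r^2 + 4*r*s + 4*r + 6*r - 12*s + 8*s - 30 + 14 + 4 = 2*r^2 + r*(4*s + 10) - 4*s - 12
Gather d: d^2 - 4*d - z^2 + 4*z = d^2 - 4*d - z^2 + 4*z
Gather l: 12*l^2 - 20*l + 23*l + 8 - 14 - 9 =12*l^2 + 3*l - 15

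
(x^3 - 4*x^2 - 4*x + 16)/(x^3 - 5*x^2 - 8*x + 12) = (x^2 - 6*x + 8)/(x^2 - 7*x + 6)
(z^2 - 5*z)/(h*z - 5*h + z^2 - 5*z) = z/(h + z)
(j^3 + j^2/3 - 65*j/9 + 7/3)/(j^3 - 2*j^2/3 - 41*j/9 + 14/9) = (j + 3)/(j + 2)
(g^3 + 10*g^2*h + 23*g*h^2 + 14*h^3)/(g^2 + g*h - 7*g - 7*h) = (g^2 + 9*g*h + 14*h^2)/(g - 7)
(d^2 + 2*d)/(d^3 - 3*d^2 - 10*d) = 1/(d - 5)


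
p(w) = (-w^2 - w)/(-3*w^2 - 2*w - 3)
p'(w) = (-2*w - 1)/(-3*w^2 - 2*w - 3) + (6*w + 2)*(-w^2 - w)/(-3*w^2 - 2*w - 3)^2 = (-w^2 + 6*w + 3)/(9*w^4 + 12*w^3 + 22*w^2 + 12*w + 9)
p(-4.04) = 0.28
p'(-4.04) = -0.02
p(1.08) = 0.26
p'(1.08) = 0.11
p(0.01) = 0.00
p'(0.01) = 0.34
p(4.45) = 0.34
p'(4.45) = 0.00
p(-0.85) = -0.04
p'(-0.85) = -0.23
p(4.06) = 0.34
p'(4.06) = 0.00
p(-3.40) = 0.26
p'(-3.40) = -0.03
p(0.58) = 0.18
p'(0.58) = 0.23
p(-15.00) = 0.32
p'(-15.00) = 0.00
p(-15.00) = 0.32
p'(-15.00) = 0.00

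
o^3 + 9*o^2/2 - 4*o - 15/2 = (o - 3/2)*(o + 1)*(o + 5)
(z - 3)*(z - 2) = z^2 - 5*z + 6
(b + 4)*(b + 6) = b^2 + 10*b + 24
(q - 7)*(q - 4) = q^2 - 11*q + 28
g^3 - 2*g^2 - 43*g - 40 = (g - 8)*(g + 1)*(g + 5)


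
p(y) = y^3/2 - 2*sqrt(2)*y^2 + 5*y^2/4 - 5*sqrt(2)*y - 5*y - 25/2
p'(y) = 3*y^2/2 - 4*sqrt(2)*y + 5*y/2 - 5*sqrt(2) - 5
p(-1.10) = -1.80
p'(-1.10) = -6.78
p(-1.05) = -2.14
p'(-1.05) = -7.10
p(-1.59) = 0.69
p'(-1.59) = -3.26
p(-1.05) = -2.14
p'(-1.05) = -7.10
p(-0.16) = -10.61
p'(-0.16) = -11.53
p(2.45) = -44.20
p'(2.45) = -10.80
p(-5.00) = -54.11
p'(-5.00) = 41.21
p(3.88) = -53.89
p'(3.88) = -1.74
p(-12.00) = -958.94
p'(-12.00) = 241.81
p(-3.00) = -3.99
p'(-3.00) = 10.90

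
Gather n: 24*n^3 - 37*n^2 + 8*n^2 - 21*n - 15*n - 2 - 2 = 24*n^3 - 29*n^2 - 36*n - 4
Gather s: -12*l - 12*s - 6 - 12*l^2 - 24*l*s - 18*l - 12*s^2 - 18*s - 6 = -12*l^2 - 30*l - 12*s^2 + s*(-24*l - 30) - 12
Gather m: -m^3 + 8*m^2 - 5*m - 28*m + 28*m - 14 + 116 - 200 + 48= -m^3 + 8*m^2 - 5*m - 50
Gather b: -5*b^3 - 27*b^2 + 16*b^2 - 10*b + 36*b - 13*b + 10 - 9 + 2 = -5*b^3 - 11*b^2 + 13*b + 3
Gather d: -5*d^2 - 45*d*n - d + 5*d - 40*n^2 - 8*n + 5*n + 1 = -5*d^2 + d*(4 - 45*n) - 40*n^2 - 3*n + 1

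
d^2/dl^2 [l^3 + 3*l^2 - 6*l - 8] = 6*l + 6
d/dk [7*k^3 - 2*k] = 21*k^2 - 2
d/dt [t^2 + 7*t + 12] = 2*t + 7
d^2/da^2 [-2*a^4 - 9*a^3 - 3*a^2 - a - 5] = -24*a^2 - 54*a - 6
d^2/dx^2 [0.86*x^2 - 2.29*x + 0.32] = 1.72000000000000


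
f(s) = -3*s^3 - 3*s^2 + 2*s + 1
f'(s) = -9*s^2 - 6*s + 2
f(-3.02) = 50.23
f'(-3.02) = -61.96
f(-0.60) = -0.63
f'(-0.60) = 2.36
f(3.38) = -142.36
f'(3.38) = -121.10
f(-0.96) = -1.03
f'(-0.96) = -0.53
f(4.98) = -433.96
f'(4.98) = -251.08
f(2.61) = -67.56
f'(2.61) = -74.97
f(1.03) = -3.40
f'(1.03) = -13.73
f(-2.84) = 39.84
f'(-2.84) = -53.55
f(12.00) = -5591.00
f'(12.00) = -1366.00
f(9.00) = -2411.00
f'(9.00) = -781.00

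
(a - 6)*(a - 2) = a^2 - 8*a + 12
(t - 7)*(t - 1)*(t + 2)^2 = t^4 - 4*t^3 - 21*t^2 - 4*t + 28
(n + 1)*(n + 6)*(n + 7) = n^3 + 14*n^2 + 55*n + 42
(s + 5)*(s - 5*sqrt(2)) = s^2 - 5*sqrt(2)*s + 5*s - 25*sqrt(2)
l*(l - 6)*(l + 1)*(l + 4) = l^4 - l^3 - 26*l^2 - 24*l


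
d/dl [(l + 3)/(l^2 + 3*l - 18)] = (l^2 + 3*l - (l + 3)*(2*l + 3) - 18)/(l^2 + 3*l - 18)^2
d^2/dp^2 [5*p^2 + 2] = 10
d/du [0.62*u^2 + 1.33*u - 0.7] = 1.24*u + 1.33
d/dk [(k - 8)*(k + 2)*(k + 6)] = 3*k^2 - 52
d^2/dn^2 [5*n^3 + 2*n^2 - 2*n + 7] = 30*n + 4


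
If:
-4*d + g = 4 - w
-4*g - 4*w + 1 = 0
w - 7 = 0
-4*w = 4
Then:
No Solution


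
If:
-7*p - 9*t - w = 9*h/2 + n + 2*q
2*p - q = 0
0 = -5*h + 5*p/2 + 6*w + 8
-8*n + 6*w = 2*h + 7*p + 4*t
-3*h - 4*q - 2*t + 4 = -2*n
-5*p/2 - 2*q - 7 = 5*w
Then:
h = -385/1447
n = -4161/2894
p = 254/1447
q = 508/1447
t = 375/1447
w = -2356/1447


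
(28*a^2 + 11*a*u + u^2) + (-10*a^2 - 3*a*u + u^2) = 18*a^2 + 8*a*u + 2*u^2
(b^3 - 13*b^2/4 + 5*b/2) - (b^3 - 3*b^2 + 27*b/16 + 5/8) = -b^2/4 + 13*b/16 - 5/8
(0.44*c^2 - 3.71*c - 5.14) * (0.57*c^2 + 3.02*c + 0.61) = 0.2508*c^4 - 0.7859*c^3 - 13.8656*c^2 - 17.7859*c - 3.1354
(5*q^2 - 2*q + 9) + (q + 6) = 5*q^2 - q + 15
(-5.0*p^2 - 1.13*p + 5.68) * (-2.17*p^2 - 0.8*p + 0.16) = 10.85*p^4 + 6.4521*p^3 - 12.2216*p^2 - 4.7248*p + 0.9088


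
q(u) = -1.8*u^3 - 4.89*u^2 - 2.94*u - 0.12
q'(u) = -5.4*u^2 - 9.78*u - 2.94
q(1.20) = -13.80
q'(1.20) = -22.45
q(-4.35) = 68.30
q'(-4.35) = -62.58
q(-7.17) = 433.05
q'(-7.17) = -210.43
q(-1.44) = -0.65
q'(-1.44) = -0.05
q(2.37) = -58.52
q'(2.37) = -56.45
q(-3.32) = 21.61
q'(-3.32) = -29.99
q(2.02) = -40.85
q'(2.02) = -44.73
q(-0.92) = -0.15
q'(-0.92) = 1.49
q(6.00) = -582.60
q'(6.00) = -256.02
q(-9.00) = 942.45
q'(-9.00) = -352.32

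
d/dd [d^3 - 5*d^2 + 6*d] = 3*d^2 - 10*d + 6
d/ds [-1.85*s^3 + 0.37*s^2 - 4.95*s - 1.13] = -5.55*s^2 + 0.74*s - 4.95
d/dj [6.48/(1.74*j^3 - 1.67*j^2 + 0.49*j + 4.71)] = (-33.8256*j^2 + 21.6432*j - 3.1752)/(1.74*j^3 - 1.67*j^2 + 0.49*j + 4.71)^2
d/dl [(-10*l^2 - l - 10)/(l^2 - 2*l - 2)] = 3*(7*l^2 + 20*l - 6)/(l^4 - 4*l^3 + 8*l + 4)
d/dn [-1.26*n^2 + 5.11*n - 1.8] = 5.11 - 2.52*n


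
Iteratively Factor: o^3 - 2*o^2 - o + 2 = (o + 1)*(o^2 - 3*o + 2) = (o - 2)*(o + 1)*(o - 1)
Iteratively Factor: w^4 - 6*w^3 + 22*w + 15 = (w - 5)*(w^3 - w^2 - 5*w - 3) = (w - 5)*(w + 1)*(w^2 - 2*w - 3) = (w - 5)*(w + 1)^2*(w - 3)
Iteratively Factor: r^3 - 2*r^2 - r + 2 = (r - 2)*(r^2 - 1) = (r - 2)*(r - 1)*(r + 1)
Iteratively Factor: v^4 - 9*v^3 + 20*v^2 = (v - 5)*(v^3 - 4*v^2) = v*(v - 5)*(v^2 - 4*v) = v*(v - 5)*(v - 4)*(v)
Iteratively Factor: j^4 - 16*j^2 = (j - 4)*(j^3 + 4*j^2) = (j - 4)*(j + 4)*(j^2) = j*(j - 4)*(j + 4)*(j)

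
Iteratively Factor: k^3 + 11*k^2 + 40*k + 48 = (k + 4)*(k^2 + 7*k + 12) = (k + 3)*(k + 4)*(k + 4)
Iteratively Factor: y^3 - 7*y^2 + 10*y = (y - 5)*(y^2 - 2*y) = y*(y - 5)*(y - 2)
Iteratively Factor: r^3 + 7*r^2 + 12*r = (r + 3)*(r^2 + 4*r) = (r + 3)*(r + 4)*(r)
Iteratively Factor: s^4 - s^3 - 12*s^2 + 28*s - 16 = (s - 1)*(s^3 - 12*s + 16) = (s - 2)*(s - 1)*(s^2 + 2*s - 8) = (s - 2)*(s - 1)*(s + 4)*(s - 2)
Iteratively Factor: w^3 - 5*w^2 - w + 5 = (w - 5)*(w^2 - 1) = (w - 5)*(w + 1)*(w - 1)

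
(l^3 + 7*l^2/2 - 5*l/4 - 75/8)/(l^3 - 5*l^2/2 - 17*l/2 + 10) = (l^2 + l - 15/4)/(l^2 - 5*l + 4)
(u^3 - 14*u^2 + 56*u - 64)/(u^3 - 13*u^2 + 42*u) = (u^3 - 14*u^2 + 56*u - 64)/(u*(u^2 - 13*u + 42))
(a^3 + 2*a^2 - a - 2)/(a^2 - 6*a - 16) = (a^2 - 1)/(a - 8)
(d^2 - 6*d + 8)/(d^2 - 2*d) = (d - 4)/d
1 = 1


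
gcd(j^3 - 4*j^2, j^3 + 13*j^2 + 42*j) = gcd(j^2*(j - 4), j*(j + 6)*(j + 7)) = j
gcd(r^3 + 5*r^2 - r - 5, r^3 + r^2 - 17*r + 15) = r^2 + 4*r - 5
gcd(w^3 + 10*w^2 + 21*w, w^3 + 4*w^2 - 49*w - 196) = w + 7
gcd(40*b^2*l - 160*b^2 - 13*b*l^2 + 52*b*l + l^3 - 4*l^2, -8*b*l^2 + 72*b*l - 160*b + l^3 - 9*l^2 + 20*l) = 8*b*l - 32*b - l^2 + 4*l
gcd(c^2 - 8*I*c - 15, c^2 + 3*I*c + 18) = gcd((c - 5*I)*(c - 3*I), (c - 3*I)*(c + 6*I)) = c - 3*I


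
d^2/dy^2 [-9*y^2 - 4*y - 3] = -18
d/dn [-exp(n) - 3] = -exp(n)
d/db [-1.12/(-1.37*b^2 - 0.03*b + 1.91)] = (-3.0688*b - 0.0336)/(1.37*b^2 + 0.03*b - 1.91)^2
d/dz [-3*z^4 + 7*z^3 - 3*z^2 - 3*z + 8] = -12*z^3 + 21*z^2 - 6*z - 3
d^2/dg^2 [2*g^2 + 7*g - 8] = 4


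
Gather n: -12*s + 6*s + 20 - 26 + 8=2 - 6*s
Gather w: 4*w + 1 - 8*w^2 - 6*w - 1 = -8*w^2 - 2*w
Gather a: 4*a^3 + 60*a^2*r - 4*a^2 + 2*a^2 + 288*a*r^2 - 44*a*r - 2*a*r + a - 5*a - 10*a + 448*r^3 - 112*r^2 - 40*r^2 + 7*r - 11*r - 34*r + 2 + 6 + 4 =4*a^3 + a^2*(60*r - 2) + a*(288*r^2 - 46*r - 14) + 448*r^3 - 152*r^2 - 38*r + 12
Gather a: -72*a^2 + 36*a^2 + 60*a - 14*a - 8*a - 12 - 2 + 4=-36*a^2 + 38*a - 10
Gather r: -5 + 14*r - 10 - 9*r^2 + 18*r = -9*r^2 + 32*r - 15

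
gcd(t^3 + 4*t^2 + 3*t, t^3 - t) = t^2 + t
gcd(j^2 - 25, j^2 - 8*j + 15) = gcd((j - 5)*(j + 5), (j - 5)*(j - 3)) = j - 5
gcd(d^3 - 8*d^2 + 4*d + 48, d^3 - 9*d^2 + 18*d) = d - 6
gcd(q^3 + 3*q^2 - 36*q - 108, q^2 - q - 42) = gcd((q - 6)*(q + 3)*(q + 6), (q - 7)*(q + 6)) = q + 6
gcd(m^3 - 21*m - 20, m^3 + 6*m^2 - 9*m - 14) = m + 1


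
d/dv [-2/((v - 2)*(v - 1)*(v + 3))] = 2*(3*v^2 - 7)/(v^6 - 14*v^4 + 12*v^3 + 49*v^2 - 84*v + 36)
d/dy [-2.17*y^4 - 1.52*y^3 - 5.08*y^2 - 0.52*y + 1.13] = -8.68*y^3 - 4.56*y^2 - 10.16*y - 0.52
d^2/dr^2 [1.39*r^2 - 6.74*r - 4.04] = 2.78000000000000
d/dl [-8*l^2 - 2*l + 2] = -16*l - 2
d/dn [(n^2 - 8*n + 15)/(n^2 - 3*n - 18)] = (5*n^2 - 66*n + 189)/(n^4 - 6*n^3 - 27*n^2 + 108*n + 324)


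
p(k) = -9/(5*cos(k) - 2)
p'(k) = -45*sin(k)/(5*cos(k) - 2)^2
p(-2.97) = 1.30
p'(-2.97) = 0.16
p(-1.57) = 4.51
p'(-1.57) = 11.29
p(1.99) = 2.23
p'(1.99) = -2.52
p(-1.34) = 10.51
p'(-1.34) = 59.75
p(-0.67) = -4.69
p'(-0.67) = 7.59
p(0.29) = -3.22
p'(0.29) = -1.65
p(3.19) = 1.29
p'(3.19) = 0.04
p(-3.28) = 1.29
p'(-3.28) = -0.13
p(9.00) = 1.37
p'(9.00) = -0.43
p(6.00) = -3.21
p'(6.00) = 1.60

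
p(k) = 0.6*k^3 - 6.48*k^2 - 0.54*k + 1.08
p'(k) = 1.8*k^2 - 12.96*k - 0.54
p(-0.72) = -2.11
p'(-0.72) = 9.72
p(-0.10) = 1.07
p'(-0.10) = 0.77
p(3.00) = -42.66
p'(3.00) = -23.22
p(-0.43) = 0.07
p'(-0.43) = 5.37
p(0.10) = 0.96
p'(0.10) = -1.82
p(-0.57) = -0.83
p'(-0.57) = 7.43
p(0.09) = 0.98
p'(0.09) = -1.69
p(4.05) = -67.54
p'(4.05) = -23.50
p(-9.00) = -956.34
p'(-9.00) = 261.90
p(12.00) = 98.28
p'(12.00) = 103.14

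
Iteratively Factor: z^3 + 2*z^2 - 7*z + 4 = (z - 1)*(z^2 + 3*z - 4) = (z - 1)*(z + 4)*(z - 1)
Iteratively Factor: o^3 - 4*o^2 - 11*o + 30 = (o - 2)*(o^2 - 2*o - 15) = (o - 5)*(o - 2)*(o + 3)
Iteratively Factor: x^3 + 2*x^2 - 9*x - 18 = (x + 2)*(x^2 - 9) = (x - 3)*(x + 2)*(x + 3)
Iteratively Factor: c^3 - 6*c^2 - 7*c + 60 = (c + 3)*(c^2 - 9*c + 20) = (c - 5)*(c + 3)*(c - 4)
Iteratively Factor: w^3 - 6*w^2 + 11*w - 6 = (w - 3)*(w^2 - 3*w + 2) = (w - 3)*(w - 2)*(w - 1)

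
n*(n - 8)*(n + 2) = n^3 - 6*n^2 - 16*n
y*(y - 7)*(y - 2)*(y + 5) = y^4 - 4*y^3 - 31*y^2 + 70*y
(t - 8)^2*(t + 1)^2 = t^4 - 14*t^3 + 33*t^2 + 112*t + 64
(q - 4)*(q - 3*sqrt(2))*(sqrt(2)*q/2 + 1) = sqrt(2)*q^3/2 - 2*sqrt(2)*q^2 - 2*q^2 - 3*sqrt(2)*q + 8*q + 12*sqrt(2)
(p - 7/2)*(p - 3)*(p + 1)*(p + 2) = p^4 - 7*p^3/2 - 7*p^2 + 37*p/2 + 21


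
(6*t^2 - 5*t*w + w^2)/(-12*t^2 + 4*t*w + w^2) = (-3*t + w)/(6*t + w)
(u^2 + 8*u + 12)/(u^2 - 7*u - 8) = (u^2 + 8*u + 12)/(u^2 - 7*u - 8)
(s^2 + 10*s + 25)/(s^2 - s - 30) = (s + 5)/(s - 6)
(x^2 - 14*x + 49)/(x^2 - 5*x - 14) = (x - 7)/(x + 2)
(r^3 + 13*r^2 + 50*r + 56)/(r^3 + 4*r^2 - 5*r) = (r^3 + 13*r^2 + 50*r + 56)/(r*(r^2 + 4*r - 5))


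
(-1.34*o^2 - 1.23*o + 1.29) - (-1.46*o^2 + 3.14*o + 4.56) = 0.12*o^2 - 4.37*o - 3.27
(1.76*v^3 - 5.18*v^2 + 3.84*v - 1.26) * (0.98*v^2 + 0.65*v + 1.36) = 1.7248*v^5 - 3.9324*v^4 + 2.7898*v^3 - 5.7836*v^2 + 4.4034*v - 1.7136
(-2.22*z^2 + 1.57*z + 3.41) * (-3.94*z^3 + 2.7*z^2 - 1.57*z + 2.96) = 8.7468*z^5 - 12.1798*z^4 - 5.711*z^3 + 0.1709*z^2 - 0.706500000000001*z + 10.0936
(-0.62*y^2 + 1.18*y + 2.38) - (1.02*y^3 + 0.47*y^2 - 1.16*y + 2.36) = -1.02*y^3 - 1.09*y^2 + 2.34*y + 0.02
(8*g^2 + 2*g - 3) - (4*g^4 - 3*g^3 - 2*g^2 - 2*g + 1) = -4*g^4 + 3*g^3 + 10*g^2 + 4*g - 4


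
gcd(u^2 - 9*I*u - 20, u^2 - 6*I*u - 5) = u - 5*I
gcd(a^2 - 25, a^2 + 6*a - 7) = 1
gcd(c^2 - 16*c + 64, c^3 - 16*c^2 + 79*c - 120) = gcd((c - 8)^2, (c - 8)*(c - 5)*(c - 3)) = c - 8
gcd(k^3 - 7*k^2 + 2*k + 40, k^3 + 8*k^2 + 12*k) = k + 2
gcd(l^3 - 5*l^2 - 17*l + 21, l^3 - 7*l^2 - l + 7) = l^2 - 8*l + 7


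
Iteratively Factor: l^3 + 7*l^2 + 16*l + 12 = (l + 2)*(l^2 + 5*l + 6) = (l + 2)*(l + 3)*(l + 2)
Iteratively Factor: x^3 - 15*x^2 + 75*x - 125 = (x - 5)*(x^2 - 10*x + 25) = (x - 5)^2*(x - 5)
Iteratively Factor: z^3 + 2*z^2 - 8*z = (z)*(z^2 + 2*z - 8) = z*(z - 2)*(z + 4)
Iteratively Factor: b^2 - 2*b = (b - 2)*(b)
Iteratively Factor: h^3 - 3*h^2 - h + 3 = (h + 1)*(h^2 - 4*h + 3) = (h - 3)*(h + 1)*(h - 1)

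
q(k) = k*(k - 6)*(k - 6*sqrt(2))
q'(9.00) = 33.18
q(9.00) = 13.90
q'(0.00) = 50.91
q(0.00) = 0.00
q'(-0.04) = 52.08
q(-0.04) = -2.06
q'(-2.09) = 124.56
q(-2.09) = -178.81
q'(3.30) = -12.02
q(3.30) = 46.20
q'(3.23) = -11.36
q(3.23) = 47.02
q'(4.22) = -17.92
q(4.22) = 32.04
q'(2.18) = 2.01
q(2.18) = 52.51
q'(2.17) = 2.17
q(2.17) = 52.49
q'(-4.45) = 239.24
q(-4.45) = -601.52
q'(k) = k*(k - 6) + k*(k - 6*sqrt(2)) + (k - 6)*(k - 6*sqrt(2)) = 3*k^2 - 12*sqrt(2)*k - 12*k + 36*sqrt(2)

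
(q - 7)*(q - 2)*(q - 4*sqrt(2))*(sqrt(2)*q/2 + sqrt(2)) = sqrt(2)*q^4/2 - 7*sqrt(2)*q^3/2 - 4*q^3 - 2*sqrt(2)*q^2 + 28*q^2 + 16*q + 14*sqrt(2)*q - 112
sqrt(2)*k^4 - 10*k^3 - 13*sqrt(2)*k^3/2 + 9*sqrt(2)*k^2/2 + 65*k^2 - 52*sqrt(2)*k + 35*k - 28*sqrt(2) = (k - 7)*(k - 4*sqrt(2))*(k - sqrt(2))*(sqrt(2)*k + sqrt(2)/2)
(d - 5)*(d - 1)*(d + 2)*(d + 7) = d^4 + 3*d^3 - 35*d^2 - 39*d + 70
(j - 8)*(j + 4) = j^2 - 4*j - 32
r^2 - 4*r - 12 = (r - 6)*(r + 2)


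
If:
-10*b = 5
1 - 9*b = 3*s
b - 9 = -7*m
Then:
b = -1/2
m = 19/14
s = 11/6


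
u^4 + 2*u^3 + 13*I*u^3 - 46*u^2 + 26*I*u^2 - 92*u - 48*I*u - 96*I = (u + 2)*(u + 2*I)*(u + 3*I)*(u + 8*I)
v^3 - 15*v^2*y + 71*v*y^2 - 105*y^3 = (v - 7*y)*(v - 5*y)*(v - 3*y)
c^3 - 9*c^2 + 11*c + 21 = (c - 7)*(c - 3)*(c + 1)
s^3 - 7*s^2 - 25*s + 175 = (s - 7)*(s - 5)*(s + 5)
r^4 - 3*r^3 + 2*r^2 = r^2*(r - 2)*(r - 1)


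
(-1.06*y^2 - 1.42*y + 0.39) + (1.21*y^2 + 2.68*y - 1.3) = 0.15*y^2 + 1.26*y - 0.91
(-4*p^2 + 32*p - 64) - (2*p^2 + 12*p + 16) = -6*p^2 + 20*p - 80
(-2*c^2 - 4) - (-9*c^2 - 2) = 7*c^2 - 2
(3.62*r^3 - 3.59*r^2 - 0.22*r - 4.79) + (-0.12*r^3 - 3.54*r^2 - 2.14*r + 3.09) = 3.5*r^3 - 7.13*r^2 - 2.36*r - 1.7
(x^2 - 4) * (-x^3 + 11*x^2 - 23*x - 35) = -x^5 + 11*x^4 - 19*x^3 - 79*x^2 + 92*x + 140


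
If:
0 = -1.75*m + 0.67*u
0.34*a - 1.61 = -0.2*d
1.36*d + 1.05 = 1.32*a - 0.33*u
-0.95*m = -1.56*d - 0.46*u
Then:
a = 5.69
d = -1.62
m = 10.05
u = 26.25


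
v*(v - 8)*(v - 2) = v^3 - 10*v^2 + 16*v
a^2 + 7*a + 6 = (a + 1)*(a + 6)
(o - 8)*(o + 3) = o^2 - 5*o - 24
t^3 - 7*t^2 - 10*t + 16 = (t - 8)*(t - 1)*(t + 2)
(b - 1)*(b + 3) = b^2 + 2*b - 3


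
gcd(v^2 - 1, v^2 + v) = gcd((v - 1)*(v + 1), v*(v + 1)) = v + 1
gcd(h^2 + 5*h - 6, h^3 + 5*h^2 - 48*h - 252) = h + 6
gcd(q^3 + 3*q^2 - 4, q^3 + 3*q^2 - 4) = q^3 + 3*q^2 - 4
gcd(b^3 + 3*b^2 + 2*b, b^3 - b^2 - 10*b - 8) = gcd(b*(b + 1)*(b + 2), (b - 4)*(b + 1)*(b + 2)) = b^2 + 3*b + 2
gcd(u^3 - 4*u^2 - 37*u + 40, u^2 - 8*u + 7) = u - 1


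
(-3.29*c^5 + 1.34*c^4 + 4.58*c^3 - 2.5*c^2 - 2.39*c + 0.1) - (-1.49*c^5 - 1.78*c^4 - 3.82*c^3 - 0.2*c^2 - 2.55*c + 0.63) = -1.8*c^5 + 3.12*c^4 + 8.4*c^3 - 2.3*c^2 + 0.16*c - 0.53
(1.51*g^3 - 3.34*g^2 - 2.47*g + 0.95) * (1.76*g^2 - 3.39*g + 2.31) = 2.6576*g^5 - 10.9973*g^4 + 10.4635*g^3 + 2.3299*g^2 - 8.9262*g + 2.1945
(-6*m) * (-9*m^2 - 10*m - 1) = 54*m^3 + 60*m^2 + 6*m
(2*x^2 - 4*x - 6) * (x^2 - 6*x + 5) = 2*x^4 - 16*x^3 + 28*x^2 + 16*x - 30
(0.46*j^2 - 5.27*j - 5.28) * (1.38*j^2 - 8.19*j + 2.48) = 0.6348*j^4 - 11.04*j^3 + 37.0157*j^2 + 30.1736*j - 13.0944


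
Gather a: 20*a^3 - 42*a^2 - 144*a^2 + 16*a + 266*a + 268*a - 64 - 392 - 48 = 20*a^3 - 186*a^2 + 550*a - 504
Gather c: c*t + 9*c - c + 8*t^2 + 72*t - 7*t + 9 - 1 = c*(t + 8) + 8*t^2 + 65*t + 8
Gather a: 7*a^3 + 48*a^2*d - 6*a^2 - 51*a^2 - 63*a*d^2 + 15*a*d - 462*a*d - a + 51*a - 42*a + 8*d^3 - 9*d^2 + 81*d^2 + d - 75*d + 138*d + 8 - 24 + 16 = 7*a^3 + a^2*(48*d - 57) + a*(-63*d^2 - 447*d + 8) + 8*d^3 + 72*d^2 + 64*d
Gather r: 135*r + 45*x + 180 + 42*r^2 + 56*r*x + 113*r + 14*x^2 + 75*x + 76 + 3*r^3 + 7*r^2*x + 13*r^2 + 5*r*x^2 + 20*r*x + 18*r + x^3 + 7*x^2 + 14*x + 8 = 3*r^3 + r^2*(7*x + 55) + r*(5*x^2 + 76*x + 266) + x^3 + 21*x^2 + 134*x + 264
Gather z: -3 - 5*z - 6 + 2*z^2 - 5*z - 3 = 2*z^2 - 10*z - 12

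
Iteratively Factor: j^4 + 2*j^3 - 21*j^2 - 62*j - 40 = (j + 4)*(j^3 - 2*j^2 - 13*j - 10) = (j - 5)*(j + 4)*(j^2 + 3*j + 2) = (j - 5)*(j + 2)*(j + 4)*(j + 1)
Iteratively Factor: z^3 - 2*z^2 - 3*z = (z - 3)*(z^2 + z) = (z - 3)*(z + 1)*(z)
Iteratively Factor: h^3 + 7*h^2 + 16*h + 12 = (h + 3)*(h^2 + 4*h + 4) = (h + 2)*(h + 3)*(h + 2)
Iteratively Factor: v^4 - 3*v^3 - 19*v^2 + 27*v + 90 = (v - 5)*(v^3 + 2*v^2 - 9*v - 18) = (v - 5)*(v + 2)*(v^2 - 9) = (v - 5)*(v + 2)*(v + 3)*(v - 3)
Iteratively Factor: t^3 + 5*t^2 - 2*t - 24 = (t + 4)*(t^2 + t - 6) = (t - 2)*(t + 4)*(t + 3)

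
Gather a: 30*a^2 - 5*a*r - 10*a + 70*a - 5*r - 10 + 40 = 30*a^2 + a*(60 - 5*r) - 5*r + 30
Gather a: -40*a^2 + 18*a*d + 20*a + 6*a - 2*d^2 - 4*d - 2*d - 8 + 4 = -40*a^2 + a*(18*d + 26) - 2*d^2 - 6*d - 4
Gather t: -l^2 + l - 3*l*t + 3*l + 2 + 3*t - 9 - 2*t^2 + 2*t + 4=-l^2 + 4*l - 2*t^2 + t*(5 - 3*l) - 3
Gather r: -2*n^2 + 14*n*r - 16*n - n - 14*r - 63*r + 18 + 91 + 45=-2*n^2 - 17*n + r*(14*n - 77) + 154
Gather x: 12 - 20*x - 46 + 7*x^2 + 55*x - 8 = 7*x^2 + 35*x - 42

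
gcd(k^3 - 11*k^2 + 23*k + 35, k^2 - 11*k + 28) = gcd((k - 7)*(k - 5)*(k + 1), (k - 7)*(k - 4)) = k - 7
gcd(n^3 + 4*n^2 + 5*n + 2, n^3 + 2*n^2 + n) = n^2 + 2*n + 1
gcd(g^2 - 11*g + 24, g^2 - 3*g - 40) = g - 8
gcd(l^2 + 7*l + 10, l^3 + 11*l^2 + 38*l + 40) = l^2 + 7*l + 10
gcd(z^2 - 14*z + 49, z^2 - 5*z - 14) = z - 7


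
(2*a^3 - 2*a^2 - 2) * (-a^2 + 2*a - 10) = -2*a^5 + 6*a^4 - 24*a^3 + 22*a^2 - 4*a + 20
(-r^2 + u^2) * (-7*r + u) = 7*r^3 - r^2*u - 7*r*u^2 + u^3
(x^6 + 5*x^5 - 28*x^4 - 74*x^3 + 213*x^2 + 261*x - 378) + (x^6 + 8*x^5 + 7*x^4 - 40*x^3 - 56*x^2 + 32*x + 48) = 2*x^6 + 13*x^5 - 21*x^4 - 114*x^3 + 157*x^2 + 293*x - 330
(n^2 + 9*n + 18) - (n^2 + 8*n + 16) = n + 2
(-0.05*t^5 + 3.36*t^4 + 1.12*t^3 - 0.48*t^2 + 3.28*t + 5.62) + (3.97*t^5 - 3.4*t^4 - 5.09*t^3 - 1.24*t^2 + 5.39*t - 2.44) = 3.92*t^5 - 0.04*t^4 - 3.97*t^3 - 1.72*t^2 + 8.67*t + 3.18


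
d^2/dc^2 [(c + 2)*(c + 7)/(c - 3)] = 100/(c^3 - 9*c^2 + 27*c - 27)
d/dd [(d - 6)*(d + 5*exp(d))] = d + (d - 6)*(5*exp(d) + 1) + 5*exp(d)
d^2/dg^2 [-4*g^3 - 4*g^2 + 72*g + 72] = -24*g - 8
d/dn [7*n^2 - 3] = 14*n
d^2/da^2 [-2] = 0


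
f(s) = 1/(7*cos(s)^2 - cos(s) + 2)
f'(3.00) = -0.02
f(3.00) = 0.10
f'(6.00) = -0.06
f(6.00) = 0.13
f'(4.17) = 0.37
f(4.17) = 0.23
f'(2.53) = -0.13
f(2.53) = 0.13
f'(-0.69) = -0.21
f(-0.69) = 0.19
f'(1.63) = -0.42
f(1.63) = 0.48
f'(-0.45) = -0.11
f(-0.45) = 0.15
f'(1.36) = 0.43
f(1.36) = 0.48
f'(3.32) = 0.03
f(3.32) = 0.10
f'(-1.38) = -0.38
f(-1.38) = 0.48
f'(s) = (14*sin(s)*cos(s) - sin(s))/(7*cos(s)^2 - cos(s) + 2)^2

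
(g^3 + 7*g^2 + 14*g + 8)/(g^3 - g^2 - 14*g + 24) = (g^2 + 3*g + 2)/(g^2 - 5*g + 6)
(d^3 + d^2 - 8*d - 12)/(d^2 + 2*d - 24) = (d^3 + d^2 - 8*d - 12)/(d^2 + 2*d - 24)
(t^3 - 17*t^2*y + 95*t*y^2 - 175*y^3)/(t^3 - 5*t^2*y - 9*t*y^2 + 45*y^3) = (-t^2 + 12*t*y - 35*y^2)/(-t^2 + 9*y^2)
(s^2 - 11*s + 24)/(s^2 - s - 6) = (s - 8)/(s + 2)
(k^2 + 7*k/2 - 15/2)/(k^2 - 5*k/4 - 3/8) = 4*(k + 5)/(4*k + 1)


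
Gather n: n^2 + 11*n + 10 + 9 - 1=n^2 + 11*n + 18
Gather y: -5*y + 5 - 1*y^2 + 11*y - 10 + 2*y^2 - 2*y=y^2 + 4*y - 5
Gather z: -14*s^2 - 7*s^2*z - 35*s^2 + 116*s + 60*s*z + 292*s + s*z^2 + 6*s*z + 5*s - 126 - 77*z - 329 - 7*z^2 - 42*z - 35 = -49*s^2 + 413*s + z^2*(s - 7) + z*(-7*s^2 + 66*s - 119) - 490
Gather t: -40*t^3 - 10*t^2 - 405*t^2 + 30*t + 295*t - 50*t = -40*t^3 - 415*t^2 + 275*t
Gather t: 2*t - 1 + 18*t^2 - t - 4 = 18*t^2 + t - 5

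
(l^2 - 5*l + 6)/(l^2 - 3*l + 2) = (l - 3)/(l - 1)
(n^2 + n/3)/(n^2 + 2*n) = (n + 1/3)/(n + 2)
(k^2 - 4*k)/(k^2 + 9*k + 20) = k*(k - 4)/(k^2 + 9*k + 20)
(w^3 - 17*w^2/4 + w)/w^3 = 1 - 17/(4*w) + w^(-2)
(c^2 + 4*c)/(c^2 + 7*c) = (c + 4)/(c + 7)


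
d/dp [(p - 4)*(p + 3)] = 2*p - 1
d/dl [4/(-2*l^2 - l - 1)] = 4*(4*l + 1)/(2*l^2 + l + 1)^2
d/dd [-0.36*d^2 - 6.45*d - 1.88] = -0.72*d - 6.45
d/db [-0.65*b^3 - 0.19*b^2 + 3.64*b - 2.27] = -1.95*b^2 - 0.38*b + 3.64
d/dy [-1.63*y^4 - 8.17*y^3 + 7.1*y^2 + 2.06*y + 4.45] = -6.52*y^3 - 24.51*y^2 + 14.2*y + 2.06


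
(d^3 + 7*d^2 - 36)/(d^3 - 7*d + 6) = (d + 6)/(d - 1)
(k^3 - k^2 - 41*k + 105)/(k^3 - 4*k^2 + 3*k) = (k^2 + 2*k - 35)/(k*(k - 1))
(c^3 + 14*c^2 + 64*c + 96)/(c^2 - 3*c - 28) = (c^2 + 10*c + 24)/(c - 7)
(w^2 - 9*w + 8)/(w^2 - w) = (w - 8)/w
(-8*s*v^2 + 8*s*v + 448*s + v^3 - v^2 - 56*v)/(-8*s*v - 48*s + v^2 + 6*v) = (v^2 - v - 56)/(v + 6)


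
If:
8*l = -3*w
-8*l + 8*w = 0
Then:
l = 0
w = 0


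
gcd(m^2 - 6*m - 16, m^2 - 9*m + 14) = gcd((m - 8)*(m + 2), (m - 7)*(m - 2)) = 1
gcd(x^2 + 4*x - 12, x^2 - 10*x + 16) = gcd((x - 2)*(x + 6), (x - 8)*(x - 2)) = x - 2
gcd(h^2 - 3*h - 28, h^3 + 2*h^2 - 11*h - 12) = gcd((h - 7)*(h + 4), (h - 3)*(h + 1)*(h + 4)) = h + 4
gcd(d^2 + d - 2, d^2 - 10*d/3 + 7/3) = d - 1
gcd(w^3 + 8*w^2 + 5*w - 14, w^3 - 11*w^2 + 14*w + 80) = w + 2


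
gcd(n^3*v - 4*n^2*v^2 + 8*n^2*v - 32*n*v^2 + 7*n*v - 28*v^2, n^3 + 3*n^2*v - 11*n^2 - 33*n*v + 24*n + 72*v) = 1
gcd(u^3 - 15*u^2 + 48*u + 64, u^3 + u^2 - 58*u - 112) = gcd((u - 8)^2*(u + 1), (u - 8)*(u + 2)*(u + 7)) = u - 8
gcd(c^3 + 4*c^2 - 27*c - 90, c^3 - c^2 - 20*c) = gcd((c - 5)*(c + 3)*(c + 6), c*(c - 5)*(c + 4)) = c - 5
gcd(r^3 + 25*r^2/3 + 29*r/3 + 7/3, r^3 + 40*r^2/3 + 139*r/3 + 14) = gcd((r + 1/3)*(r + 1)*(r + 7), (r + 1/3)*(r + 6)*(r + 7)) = r^2 + 22*r/3 + 7/3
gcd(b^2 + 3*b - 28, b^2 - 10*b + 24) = b - 4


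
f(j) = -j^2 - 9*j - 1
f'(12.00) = -33.00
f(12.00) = -253.00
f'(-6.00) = 3.00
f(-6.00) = 17.00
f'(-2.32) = -4.36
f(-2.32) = 14.50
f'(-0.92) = -7.16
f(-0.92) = 6.43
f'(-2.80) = -3.40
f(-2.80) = 16.36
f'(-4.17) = -0.66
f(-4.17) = 19.14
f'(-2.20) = -4.60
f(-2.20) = 13.96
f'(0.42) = -9.84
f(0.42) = -4.96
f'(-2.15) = -4.70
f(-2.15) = 13.73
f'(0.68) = -10.36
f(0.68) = -7.58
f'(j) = -2*j - 9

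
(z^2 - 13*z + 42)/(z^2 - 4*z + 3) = (z^2 - 13*z + 42)/(z^2 - 4*z + 3)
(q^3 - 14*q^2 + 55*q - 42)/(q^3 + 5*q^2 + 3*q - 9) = (q^2 - 13*q + 42)/(q^2 + 6*q + 9)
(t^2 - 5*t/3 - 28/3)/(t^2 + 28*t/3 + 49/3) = (t - 4)/(t + 7)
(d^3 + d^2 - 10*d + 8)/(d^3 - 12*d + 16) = (d - 1)/(d - 2)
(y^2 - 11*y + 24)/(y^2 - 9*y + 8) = (y - 3)/(y - 1)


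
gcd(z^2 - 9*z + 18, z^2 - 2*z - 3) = z - 3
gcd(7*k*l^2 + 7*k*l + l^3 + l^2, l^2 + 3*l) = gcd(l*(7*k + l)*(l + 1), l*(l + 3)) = l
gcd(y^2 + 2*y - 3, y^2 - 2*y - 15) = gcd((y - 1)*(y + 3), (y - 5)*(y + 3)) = y + 3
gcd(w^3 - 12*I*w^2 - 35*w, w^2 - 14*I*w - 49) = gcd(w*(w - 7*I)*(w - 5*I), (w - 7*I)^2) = w - 7*I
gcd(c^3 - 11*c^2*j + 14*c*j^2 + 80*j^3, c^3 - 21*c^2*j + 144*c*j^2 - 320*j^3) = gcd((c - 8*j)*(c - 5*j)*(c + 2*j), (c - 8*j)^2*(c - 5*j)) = c^2 - 13*c*j + 40*j^2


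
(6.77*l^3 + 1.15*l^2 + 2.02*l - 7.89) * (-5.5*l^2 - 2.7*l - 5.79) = -37.235*l^5 - 24.604*l^4 - 53.4133*l^3 + 31.2825*l^2 + 9.6072*l + 45.6831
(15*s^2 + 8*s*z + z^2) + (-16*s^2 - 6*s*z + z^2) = -s^2 + 2*s*z + 2*z^2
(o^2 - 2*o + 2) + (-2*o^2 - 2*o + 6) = -o^2 - 4*o + 8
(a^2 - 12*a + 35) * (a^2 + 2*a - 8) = a^4 - 10*a^3 + 3*a^2 + 166*a - 280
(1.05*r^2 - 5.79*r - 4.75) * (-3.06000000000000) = -3.213*r^2 + 17.7174*r + 14.535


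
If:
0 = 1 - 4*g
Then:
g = 1/4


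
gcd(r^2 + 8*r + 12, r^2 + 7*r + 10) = r + 2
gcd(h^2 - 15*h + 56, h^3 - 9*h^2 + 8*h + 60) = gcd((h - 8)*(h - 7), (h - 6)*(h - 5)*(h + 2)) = 1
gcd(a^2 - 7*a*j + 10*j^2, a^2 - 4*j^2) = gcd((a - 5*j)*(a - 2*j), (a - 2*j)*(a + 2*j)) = a - 2*j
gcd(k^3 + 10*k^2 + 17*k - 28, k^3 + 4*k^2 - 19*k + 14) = k^2 + 6*k - 7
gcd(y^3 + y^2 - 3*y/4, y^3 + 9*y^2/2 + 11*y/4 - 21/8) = y^2 + y - 3/4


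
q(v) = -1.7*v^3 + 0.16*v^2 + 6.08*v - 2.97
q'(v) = -5.1*v^2 + 0.32*v + 6.08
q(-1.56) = -5.61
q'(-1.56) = -6.83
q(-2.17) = 1.96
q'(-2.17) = -18.63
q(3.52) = -53.73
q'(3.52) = -55.98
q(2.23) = -7.47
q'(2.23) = -18.57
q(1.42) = 1.12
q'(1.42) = -3.75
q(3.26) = -40.35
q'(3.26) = -47.08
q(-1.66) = -4.85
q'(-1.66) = -8.50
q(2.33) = -9.44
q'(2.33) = -20.86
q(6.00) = -327.93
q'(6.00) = -175.60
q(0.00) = -2.97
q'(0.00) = 6.08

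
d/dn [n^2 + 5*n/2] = 2*n + 5/2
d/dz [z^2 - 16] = 2*z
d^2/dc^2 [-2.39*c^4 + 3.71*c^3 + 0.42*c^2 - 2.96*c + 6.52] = -28.68*c^2 + 22.26*c + 0.84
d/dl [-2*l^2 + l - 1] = 1 - 4*l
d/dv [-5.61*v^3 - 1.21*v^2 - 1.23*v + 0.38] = -16.83*v^2 - 2.42*v - 1.23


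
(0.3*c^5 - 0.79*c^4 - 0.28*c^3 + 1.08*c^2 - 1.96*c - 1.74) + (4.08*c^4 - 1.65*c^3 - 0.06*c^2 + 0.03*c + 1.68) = 0.3*c^5 + 3.29*c^4 - 1.93*c^3 + 1.02*c^2 - 1.93*c - 0.0600000000000001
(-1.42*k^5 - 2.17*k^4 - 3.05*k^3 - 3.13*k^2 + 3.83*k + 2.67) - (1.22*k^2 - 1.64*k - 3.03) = -1.42*k^5 - 2.17*k^4 - 3.05*k^3 - 4.35*k^2 + 5.47*k + 5.7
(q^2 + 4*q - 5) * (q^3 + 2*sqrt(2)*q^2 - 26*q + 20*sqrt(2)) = q^5 + 2*sqrt(2)*q^4 + 4*q^4 - 31*q^3 + 8*sqrt(2)*q^3 - 104*q^2 + 10*sqrt(2)*q^2 + 80*sqrt(2)*q + 130*q - 100*sqrt(2)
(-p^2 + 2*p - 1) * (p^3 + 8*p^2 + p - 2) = -p^5 - 6*p^4 + 14*p^3 - 4*p^2 - 5*p + 2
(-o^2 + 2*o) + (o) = -o^2 + 3*o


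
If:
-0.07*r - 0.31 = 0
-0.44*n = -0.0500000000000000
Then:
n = 0.11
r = -4.43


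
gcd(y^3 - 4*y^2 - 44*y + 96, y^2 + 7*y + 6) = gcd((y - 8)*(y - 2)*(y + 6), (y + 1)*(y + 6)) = y + 6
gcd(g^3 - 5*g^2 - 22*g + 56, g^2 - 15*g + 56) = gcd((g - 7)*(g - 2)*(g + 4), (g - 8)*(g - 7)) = g - 7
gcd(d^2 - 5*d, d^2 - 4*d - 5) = d - 5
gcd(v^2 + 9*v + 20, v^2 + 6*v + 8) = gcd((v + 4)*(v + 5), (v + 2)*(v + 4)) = v + 4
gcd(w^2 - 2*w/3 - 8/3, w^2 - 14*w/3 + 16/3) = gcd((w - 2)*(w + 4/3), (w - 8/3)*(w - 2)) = w - 2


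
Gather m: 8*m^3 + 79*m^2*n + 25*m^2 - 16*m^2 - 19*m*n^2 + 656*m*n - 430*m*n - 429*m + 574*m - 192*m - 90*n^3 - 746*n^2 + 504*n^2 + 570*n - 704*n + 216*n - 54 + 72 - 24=8*m^3 + m^2*(79*n + 9) + m*(-19*n^2 + 226*n - 47) - 90*n^3 - 242*n^2 + 82*n - 6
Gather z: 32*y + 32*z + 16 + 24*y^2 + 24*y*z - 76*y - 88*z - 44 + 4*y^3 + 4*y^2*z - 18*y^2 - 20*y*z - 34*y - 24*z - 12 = 4*y^3 + 6*y^2 - 78*y + z*(4*y^2 + 4*y - 80) - 40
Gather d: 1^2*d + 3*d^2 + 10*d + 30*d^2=33*d^2 + 11*d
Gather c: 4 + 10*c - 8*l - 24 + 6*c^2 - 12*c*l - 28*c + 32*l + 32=6*c^2 + c*(-12*l - 18) + 24*l + 12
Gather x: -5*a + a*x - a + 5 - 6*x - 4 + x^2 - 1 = -6*a + x^2 + x*(a - 6)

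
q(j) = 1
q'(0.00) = 0.00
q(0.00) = 1.00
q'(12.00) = 0.00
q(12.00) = 1.00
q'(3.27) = 0.00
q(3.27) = 1.00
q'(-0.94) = 0.00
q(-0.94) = 1.00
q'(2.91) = 0.00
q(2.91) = 1.00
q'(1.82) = 0.00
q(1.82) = 1.00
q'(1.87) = 0.00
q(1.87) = 1.00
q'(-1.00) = 0.00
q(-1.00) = 1.00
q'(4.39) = 0.00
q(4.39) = 1.00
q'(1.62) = 0.00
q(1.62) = 1.00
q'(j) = 0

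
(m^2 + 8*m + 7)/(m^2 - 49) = (m + 1)/(m - 7)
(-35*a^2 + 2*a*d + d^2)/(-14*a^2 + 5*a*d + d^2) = (5*a - d)/(2*a - d)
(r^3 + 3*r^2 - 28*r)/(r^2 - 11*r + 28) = r*(r + 7)/(r - 7)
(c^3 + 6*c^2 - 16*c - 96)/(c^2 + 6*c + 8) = (c^2 + 2*c - 24)/(c + 2)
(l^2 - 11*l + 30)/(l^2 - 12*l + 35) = (l - 6)/(l - 7)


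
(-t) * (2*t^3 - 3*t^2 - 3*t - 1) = -2*t^4 + 3*t^3 + 3*t^2 + t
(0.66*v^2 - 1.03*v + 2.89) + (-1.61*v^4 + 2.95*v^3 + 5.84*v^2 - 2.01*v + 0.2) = -1.61*v^4 + 2.95*v^3 + 6.5*v^2 - 3.04*v + 3.09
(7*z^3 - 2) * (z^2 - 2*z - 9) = 7*z^5 - 14*z^4 - 63*z^3 - 2*z^2 + 4*z + 18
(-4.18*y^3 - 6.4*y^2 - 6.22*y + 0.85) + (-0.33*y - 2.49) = -4.18*y^3 - 6.4*y^2 - 6.55*y - 1.64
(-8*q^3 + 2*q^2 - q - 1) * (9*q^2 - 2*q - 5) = -72*q^5 + 34*q^4 + 27*q^3 - 17*q^2 + 7*q + 5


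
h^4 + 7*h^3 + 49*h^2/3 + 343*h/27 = h*(h + 7/3)^3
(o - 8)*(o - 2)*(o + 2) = o^3 - 8*o^2 - 4*o + 32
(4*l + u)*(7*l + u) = 28*l^2 + 11*l*u + u^2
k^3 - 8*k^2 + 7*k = k*(k - 7)*(k - 1)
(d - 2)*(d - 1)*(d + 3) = d^3 - 7*d + 6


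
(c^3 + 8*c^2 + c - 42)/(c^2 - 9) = (c^2 + 5*c - 14)/(c - 3)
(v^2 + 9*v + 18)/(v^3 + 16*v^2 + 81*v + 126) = 1/(v + 7)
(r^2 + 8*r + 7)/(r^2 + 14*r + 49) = (r + 1)/(r + 7)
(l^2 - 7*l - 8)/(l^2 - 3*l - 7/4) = 4*(-l^2 + 7*l + 8)/(-4*l^2 + 12*l + 7)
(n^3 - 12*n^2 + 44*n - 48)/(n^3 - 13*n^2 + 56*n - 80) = (n^2 - 8*n + 12)/(n^2 - 9*n + 20)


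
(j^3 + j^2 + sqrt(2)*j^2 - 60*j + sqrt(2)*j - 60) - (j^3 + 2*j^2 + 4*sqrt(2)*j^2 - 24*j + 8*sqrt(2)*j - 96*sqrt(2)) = -3*sqrt(2)*j^2 - j^2 - 36*j - 7*sqrt(2)*j - 60 + 96*sqrt(2)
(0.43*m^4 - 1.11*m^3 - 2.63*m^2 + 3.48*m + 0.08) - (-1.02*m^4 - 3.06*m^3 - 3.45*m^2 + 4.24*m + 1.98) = 1.45*m^4 + 1.95*m^3 + 0.82*m^2 - 0.76*m - 1.9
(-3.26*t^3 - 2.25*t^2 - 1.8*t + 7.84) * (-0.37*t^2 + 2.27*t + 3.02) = 1.2062*t^5 - 6.5677*t^4 - 14.2867*t^3 - 13.7818*t^2 + 12.3608*t + 23.6768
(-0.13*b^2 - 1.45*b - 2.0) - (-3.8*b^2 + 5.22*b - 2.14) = 3.67*b^2 - 6.67*b + 0.14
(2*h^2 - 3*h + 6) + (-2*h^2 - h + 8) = 14 - 4*h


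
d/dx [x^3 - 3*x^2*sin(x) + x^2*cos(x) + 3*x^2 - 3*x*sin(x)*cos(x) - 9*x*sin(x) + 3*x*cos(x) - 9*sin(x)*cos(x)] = -x^2*sin(x) - 3*x^2*cos(x) + 3*x^2 - 9*x*sin(x) - 7*x*cos(x) - 3*x*cos(2*x) + 6*x - 9*sin(x) - 3*sin(2*x)/2 + 3*cos(x) - 9*cos(2*x)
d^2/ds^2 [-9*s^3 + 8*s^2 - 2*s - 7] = 16 - 54*s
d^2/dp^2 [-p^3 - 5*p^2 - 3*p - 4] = -6*p - 10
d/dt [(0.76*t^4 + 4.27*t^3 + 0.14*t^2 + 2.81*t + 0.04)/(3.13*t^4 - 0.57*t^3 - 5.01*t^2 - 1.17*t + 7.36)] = (-13.7983*t^6 - 8.4916*t^5 - 50.3664*t^4 + 15.0852*t^3 + 108.2643*t^2 + 2.4616*t + 20.7284)/(9.7969*t^8 - 3.5682*t^7 - 31.0377*t^6 - 1.6128*t^5 + 72.5075*t^4 + 3.333*t^3 - 72.3783*t^2 - 17.2224*t + 54.1696)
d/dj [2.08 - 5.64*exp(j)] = -5.64*exp(j)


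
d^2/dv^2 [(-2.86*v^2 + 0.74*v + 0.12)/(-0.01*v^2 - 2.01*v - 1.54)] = (-4.33680868994202e-19*v^4 - 0.11512*v^3 - 0.264336*v^2 + 0.0539040000000028*v + 17.180816)/(1.0e-6*v^6 + 0.000603*v^5 + 0.121665*v^4 + 8.306325*v^3 + 18.73641*v^2 + 14.300748*v + 3.652264)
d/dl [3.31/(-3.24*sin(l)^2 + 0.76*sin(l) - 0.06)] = (21.4488*sin(l) - 2.5156)*cos(l)/(3.24*sin(l)^2 - 0.76*sin(l) + 0.06)^2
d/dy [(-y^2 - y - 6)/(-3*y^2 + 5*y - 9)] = (-8*y^2 - 18*y + 39)/(9*y^4 - 30*y^3 + 79*y^2 - 90*y + 81)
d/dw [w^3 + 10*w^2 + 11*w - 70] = 3*w^2 + 20*w + 11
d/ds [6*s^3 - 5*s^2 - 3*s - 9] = 18*s^2 - 10*s - 3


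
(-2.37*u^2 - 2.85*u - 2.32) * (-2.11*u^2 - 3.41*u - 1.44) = 5.0007*u^4 + 14.0952*u^3 + 18.0265*u^2 + 12.0152*u + 3.3408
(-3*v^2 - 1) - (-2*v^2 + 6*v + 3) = -v^2 - 6*v - 4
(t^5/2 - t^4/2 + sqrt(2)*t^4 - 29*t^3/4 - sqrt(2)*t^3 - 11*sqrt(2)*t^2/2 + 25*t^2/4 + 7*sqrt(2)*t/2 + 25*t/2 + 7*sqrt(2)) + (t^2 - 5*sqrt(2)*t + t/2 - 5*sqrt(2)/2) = t^5/2 - t^4/2 + sqrt(2)*t^4 - 29*t^3/4 - sqrt(2)*t^3 - 11*sqrt(2)*t^2/2 + 29*t^2/4 - 3*sqrt(2)*t/2 + 13*t + 9*sqrt(2)/2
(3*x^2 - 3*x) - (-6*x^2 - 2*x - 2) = 9*x^2 - x + 2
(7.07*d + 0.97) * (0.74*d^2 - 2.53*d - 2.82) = 5.2318*d^3 - 17.1693*d^2 - 22.3915*d - 2.7354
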